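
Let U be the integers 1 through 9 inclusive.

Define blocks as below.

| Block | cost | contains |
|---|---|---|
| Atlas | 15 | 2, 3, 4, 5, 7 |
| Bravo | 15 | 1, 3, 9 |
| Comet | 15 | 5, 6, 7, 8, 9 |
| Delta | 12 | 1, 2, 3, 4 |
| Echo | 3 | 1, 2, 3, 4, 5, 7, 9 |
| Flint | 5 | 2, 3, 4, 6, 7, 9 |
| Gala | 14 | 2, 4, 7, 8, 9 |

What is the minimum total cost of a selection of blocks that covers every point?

18

Comet, Echo together cover every point (Comet ∪ Echo = {1, 2, 3, 4, 5, 6, 7, 8, 9}); total cost 15 + 3 = 18.
The greedy pick Echo, Flint, Gala costs 22; no covering selection beats 18.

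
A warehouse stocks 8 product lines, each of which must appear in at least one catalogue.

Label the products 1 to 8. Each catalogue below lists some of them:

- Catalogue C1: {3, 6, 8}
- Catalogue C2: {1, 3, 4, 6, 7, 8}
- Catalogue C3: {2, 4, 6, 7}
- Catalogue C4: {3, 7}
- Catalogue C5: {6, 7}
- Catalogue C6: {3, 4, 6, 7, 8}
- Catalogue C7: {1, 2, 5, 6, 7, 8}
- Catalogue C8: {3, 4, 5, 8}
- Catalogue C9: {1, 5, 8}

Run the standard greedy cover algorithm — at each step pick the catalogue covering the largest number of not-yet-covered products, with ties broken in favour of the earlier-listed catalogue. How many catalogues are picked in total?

Greedy: pick C2 (covers 6 new) → pick C7 (covers 2 new). Total picks: 2.

2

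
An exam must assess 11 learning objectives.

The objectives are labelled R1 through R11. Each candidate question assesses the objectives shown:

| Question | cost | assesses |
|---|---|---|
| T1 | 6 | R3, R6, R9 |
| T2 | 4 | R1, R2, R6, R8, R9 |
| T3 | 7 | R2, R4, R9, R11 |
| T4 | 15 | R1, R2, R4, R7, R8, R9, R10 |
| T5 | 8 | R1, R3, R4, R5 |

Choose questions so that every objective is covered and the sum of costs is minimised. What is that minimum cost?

34

T2, T3, T4, T5 together cover every objective (T2 ∪ T3 ∪ T4 ∪ T5 = {R1, R2, R3, R4, R5, R6, R7, R8, R9, R10, R11}); total cost 4 + 7 + 15 + 8 = 34.
No covering selection has total cost below 34.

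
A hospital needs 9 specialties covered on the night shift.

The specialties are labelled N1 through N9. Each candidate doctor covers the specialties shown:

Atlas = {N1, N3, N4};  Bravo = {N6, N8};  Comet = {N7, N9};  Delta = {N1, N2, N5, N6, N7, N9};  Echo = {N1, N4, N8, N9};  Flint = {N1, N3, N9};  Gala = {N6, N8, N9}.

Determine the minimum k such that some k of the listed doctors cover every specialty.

3

Atlas and Delta and Gala together: Atlas ∪ Delta ∪ Gala = {N1, N2, N3, N4, N5, N6, N7, N8, N9} — every specialty is covered.
Only Delta contains N2, so Delta is forced; the remaining 3 specialties need at least 2 more doctors (each remaining doctor adds at most 2) — so at least 3 doctors are needed, and 3 is optimal.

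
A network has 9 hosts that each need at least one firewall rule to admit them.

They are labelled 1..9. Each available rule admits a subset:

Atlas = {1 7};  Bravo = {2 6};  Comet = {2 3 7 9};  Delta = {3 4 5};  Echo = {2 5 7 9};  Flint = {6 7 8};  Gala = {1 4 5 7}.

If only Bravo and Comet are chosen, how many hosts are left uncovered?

4

Union of Bravo, Comet = {2, 3, 6, 7, 9}.
Not covered: 1, 4, 5, 8 — 4 hosts.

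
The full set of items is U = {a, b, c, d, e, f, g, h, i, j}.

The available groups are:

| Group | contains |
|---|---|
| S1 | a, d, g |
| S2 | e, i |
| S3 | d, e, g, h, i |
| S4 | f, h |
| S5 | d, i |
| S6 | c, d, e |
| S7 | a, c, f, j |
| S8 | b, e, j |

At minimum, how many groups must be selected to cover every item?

3

Take {S3, S7, S8}. Their union is {a, b, c, d, e, f, g, h, i, j}, which is all 10 items.
Only S8 contains b, so S8 is forced; the remaining 7 items need at least 2 more groups (each remaining group adds at most 4) — so at least 3 groups are needed, and 3 is optimal.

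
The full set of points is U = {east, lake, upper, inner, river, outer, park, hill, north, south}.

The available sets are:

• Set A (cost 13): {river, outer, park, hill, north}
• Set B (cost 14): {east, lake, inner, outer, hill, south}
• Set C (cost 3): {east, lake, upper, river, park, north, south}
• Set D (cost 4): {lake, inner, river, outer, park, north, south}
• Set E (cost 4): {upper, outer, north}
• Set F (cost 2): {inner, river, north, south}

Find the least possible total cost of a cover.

17

B, C together cover every point (B ∪ C = {east, lake, upper, inner, river, outer, park, hill, north, south}); total cost 14 + 3 = 17.
The greedy pick C, D, A costs 20; no covering selection beats 17.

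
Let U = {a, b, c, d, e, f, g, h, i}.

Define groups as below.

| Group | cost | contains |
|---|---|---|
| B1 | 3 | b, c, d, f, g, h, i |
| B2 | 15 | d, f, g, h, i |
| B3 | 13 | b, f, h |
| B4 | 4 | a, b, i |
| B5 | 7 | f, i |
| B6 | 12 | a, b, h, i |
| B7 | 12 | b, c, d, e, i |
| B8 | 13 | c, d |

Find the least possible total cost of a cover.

B1, B4, B7 together cover every point (B1 ∪ B4 ∪ B7 = {a, b, c, d, e, f, g, h, i}); total cost 3 + 4 + 12 = 19.
No covering selection has total cost below 19.

19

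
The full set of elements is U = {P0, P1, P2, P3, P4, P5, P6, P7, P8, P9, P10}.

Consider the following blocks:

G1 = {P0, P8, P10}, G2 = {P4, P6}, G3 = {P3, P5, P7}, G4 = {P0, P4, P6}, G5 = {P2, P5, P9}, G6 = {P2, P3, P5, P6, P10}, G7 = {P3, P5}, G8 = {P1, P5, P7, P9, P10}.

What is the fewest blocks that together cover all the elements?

Take {G1, G4, G6, G8}. Their union is {P0, P1, P2, P3, P4, P5, P6, P7, P8, P9, P10}, which is all 11 elements.
No 3 of the 8 blocks cover everything (all 56 combinations miss at least one element), so 4 is optimal.

4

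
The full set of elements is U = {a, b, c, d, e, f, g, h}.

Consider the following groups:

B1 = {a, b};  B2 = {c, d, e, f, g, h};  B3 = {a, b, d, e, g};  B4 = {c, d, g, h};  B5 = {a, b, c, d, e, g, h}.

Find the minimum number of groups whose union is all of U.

2

B2 and B3 together: B2 ∪ B3 = {a, b, c, d, e, f, g, h} — every element is covered.
No single group has all 8 elements (the largest, B5, has 7), so 2 is optimal.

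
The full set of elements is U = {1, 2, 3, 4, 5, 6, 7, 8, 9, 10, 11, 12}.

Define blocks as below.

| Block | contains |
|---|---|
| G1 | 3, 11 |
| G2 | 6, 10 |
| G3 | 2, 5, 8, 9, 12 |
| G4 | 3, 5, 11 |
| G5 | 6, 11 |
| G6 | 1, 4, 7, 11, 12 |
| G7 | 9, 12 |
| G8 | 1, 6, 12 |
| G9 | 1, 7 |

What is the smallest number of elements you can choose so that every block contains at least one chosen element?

4

H = {6, 7, 9, 11} meets every block (each contains at least one member of H), and |H| = 4.
The blocks G1, G2, G7, G9 are pairwise disjoint, so any hitting set needs a separate element for each — at least 4. Hence 4 is optimal.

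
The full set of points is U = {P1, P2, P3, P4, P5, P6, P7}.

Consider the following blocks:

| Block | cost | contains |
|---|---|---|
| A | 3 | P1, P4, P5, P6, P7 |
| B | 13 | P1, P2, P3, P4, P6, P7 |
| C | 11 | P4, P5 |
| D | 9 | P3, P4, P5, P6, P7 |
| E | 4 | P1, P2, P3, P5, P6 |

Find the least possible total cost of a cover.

7

A, E together cover every point (A ∪ E = {P1, P2, P3, P4, P5, P6, P7}); total cost 3 + 4 = 7.
No covering selection has total cost below 7.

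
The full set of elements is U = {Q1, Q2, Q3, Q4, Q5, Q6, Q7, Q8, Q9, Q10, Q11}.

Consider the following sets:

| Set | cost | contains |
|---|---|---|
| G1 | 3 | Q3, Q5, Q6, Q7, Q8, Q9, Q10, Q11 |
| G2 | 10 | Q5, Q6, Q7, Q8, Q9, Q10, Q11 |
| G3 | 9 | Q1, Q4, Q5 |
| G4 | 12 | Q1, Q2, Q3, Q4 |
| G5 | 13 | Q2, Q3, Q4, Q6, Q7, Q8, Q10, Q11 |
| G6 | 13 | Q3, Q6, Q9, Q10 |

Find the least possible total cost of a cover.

G1, G4 together cover every element (G1 ∪ G4 = {Q1, Q2, Q3, Q4, Q5, Q6, Q7, Q8, Q9, Q10, Q11}); total cost 3 + 12 = 15.
No covering selection has total cost below 15.

15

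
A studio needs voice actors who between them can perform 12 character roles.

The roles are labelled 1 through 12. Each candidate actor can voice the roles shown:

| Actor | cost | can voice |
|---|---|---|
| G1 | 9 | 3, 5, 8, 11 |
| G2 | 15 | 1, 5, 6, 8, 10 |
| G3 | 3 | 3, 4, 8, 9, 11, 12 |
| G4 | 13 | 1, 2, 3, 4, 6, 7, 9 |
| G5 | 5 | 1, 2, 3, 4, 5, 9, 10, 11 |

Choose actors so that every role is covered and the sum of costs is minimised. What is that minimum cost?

G3, G4, G5 together cover every role (G3 ∪ G4 ∪ G5 = {1, 2, 3, 4, 5, 6, 7, 8, 9, 10, 11, 12}); total cost 3 + 13 + 5 = 21.
No covering selection has total cost below 21.

21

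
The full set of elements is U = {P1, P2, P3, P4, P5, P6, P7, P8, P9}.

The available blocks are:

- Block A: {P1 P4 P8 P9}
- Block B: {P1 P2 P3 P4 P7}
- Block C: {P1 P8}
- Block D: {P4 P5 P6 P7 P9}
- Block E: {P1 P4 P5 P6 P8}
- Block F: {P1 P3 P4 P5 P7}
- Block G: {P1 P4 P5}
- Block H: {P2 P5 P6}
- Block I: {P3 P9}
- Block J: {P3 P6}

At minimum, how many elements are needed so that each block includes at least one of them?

3

T = {P1, P6, P9} meets every block (each contains at least one member of T), and |T| = 3.
The blocks C, H, I are pairwise disjoint, so any hitting set needs a separate element for each — at least 3. Hence 3 is optimal.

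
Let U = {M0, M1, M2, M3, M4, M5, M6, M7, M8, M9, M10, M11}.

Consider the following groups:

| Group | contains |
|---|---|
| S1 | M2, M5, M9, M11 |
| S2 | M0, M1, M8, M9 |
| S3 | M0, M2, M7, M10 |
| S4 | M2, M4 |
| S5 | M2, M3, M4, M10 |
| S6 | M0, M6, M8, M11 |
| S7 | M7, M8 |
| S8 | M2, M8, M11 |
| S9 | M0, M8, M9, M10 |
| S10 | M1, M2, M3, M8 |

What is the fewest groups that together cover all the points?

Take {S1, S3, S4, S6, S10}. Their union is {M0, M1, M2, M3, M4, M5, M6, M7, M8, M9, M10, M11}, which is all 12 points.
No 4 of the 10 groups cover everything (all 210 combinations miss at least one point), so 5 is optimal.

5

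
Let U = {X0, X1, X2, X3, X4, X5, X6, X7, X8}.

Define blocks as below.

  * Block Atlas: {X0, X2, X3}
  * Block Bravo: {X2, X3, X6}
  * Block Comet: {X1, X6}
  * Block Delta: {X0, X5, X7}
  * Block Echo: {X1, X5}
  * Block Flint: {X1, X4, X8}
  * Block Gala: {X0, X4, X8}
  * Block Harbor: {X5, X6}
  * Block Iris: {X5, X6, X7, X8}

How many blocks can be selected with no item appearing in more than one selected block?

Bravo, Delta, Flint are pairwise disjoint (Bravo={X2,X3,X6}; Delta={X0,X5,X7}; Flint={X1,X4,X8}).
Every remaining block overlaps one of these, and no 4 of the listed blocks are pairwise disjoint, so 3 is the maximum.

3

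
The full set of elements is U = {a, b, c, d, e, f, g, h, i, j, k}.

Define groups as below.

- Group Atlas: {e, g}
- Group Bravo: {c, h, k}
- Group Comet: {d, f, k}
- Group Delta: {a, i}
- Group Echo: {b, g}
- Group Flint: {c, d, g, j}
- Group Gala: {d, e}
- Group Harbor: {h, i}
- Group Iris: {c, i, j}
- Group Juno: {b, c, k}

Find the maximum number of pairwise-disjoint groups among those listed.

Bravo, Delta, Echo, Gala are pairwise disjoint (Bravo={c,h,k}; Delta={a,i}; Echo={b,g}; Gala={d,e}).
Every remaining group overlaps one of these, and no 5 of the listed groups are pairwise disjoint, so 4 is the maximum.

4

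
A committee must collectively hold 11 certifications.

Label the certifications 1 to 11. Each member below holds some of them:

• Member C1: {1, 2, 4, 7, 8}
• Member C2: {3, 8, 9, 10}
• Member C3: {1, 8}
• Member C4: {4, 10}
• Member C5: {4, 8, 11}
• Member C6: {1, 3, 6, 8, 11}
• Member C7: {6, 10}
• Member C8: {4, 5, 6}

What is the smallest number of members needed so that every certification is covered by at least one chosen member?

C1 and C2 and C6 and C8 together: C1 ∪ C2 ∪ C6 ∪ C8 = {1, 2, 3, 4, 5, 6, 7, 8, 9, 10, 11} — every certification is covered.
No 3 of the 8 members cover everything (all 56 combinations miss at least one certification), so 4 is optimal.

4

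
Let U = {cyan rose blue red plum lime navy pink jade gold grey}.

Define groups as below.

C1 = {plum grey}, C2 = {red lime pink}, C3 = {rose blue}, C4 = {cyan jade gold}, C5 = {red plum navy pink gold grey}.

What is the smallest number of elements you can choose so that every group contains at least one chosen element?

The 4 elements {blue, lime, jade, grey} hit every group.
The groups C1, C2, C3, C4 are pairwise disjoint, so any hitting set needs a separate element for each — at least 4. Hence 4 is optimal.

4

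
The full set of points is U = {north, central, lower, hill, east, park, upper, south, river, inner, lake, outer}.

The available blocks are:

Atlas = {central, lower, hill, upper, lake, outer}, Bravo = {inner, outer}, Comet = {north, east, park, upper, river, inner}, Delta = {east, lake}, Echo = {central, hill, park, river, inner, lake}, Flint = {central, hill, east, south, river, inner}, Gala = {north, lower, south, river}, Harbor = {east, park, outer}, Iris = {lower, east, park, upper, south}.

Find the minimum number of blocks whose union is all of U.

Take {Atlas, Comet, Gala}. Their union is {north, central, lower, hill, east, park, upper, south, river, inner, lake, outer}, which is all 12 points.
No 2 of the 9 blocks cover everything (all 36 combinations miss at least one point), so 3 is optimal.

3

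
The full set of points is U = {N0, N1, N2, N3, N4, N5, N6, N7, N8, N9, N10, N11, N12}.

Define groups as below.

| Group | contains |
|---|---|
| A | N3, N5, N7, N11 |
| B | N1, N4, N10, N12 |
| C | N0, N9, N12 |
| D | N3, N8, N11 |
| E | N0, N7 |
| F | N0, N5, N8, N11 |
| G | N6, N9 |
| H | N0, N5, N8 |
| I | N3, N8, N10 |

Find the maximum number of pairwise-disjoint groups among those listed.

4

B, D, E, G are pairwise disjoint (B={N1,N4,N10,N12}; D={N3,N8,N11}; E={N0,N7}; G={N6,N9}).
Every remaining group overlaps one of these, and no 5 of the listed groups are pairwise disjoint, so 4 is the maximum.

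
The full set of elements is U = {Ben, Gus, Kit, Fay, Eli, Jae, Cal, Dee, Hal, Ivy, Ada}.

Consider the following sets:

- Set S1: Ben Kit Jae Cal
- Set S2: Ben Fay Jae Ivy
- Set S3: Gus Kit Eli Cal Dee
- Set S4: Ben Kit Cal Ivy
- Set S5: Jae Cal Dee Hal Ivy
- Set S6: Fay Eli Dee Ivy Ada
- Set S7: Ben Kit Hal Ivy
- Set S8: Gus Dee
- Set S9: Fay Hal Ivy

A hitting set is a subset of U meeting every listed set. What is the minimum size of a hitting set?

3

H = {Jae, Dee, Ivy} meets every set (each contains at least one member of H), and |H| = 3.
The sets S1, S8, S9 are pairwise disjoint, so any hitting set needs a separate element for each — at least 3. Hence 3 is optimal.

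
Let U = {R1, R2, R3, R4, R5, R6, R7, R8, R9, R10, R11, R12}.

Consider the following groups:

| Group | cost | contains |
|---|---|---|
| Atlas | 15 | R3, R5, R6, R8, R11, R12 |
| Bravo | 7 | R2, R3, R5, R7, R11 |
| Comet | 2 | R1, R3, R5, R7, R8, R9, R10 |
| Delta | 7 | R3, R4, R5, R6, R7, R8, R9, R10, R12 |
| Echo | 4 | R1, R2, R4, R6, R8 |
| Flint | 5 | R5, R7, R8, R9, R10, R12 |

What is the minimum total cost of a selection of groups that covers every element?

16

Bravo, Echo, Flint together cover every element (Bravo ∪ Echo ∪ Flint = {R1, R2, R3, R4, R5, R6, R7, R8, R9, R10, R11, R12}); total cost 7 + 4 + 5 = 16.
The greedy pick Comet, Echo, Flint, Bravo costs 18; no covering selection beats 16.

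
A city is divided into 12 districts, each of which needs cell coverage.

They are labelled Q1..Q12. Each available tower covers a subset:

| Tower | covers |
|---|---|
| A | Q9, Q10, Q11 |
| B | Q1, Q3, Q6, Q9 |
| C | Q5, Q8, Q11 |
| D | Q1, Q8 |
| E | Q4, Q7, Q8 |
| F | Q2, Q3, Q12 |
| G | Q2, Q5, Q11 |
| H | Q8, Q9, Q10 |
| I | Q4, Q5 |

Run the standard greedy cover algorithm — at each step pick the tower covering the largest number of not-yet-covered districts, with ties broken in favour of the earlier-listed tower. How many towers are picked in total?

Greedy: pick B (covers 4 new) → pick C (covers 3 new) → pick E (covers 2 new) → pick F (covers 2 new) → pick A (covers 1 new). Total picks: 5.

5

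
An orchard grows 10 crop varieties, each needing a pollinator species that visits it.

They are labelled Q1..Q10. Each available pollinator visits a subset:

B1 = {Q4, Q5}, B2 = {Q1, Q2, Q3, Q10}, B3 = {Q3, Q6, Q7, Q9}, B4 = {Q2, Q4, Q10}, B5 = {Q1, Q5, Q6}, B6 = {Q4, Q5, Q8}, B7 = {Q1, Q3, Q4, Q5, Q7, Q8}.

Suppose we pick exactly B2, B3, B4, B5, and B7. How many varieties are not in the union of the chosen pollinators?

0

Union of B2, B3, B4, B5, B7 = {Q1, Q2, Q3, Q4, Q5, Q6, Q7, Q8, Q9, Q10} — that's every variety, so 0 are uncovered.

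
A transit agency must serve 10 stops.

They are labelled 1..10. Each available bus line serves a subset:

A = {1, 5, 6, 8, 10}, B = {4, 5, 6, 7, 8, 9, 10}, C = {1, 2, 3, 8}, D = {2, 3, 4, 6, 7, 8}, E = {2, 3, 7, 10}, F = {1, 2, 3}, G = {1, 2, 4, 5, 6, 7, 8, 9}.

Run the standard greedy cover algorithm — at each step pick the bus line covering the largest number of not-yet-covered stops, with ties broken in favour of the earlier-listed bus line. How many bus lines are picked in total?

2

Greedy: pick G (covers 8 new) → pick E (covers 2 new). Total picks: 2.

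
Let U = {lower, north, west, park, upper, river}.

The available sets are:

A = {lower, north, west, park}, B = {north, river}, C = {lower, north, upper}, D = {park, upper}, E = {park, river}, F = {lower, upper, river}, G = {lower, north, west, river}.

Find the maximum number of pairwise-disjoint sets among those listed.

2

C, E are pairwise disjoint (C={lower,north,upper}; E={park,river}).
Every remaining set overlaps one of these, and no 3 of the listed sets are pairwise disjoint, so 2 is the maximum.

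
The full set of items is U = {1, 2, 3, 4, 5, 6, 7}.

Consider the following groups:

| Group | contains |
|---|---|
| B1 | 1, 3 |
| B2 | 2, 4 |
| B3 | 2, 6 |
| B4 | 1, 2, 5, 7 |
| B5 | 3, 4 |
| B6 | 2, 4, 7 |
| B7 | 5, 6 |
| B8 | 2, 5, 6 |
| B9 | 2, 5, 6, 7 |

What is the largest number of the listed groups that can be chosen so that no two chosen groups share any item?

B1, B6, B7 are pairwise disjoint (B1={1,3}; B6={2,4,7}; B7={5,6}).
Every remaining group overlaps one of these, and no 4 of the listed groups are pairwise disjoint, so 3 is the maximum.

3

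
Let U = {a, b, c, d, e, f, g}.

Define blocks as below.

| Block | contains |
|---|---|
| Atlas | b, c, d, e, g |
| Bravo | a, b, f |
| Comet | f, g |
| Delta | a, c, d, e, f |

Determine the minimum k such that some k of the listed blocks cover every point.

2

Atlas and Delta together: Atlas ∪ Delta = {a, b, c, d, e, f, g} — every point is covered.
No single block has all 7 points (the largest, Atlas, has 5), so 2 is optimal.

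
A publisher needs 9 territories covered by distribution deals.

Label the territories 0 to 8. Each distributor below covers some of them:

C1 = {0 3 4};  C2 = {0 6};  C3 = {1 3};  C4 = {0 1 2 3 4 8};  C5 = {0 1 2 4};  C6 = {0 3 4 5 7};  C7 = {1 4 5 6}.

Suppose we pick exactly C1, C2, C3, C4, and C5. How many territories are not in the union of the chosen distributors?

Union of C1, C2, C3, C4, C5 = {0, 1, 2, 3, 4, 6, 8}.
Not covered: 5, 7 — 2 territories.

2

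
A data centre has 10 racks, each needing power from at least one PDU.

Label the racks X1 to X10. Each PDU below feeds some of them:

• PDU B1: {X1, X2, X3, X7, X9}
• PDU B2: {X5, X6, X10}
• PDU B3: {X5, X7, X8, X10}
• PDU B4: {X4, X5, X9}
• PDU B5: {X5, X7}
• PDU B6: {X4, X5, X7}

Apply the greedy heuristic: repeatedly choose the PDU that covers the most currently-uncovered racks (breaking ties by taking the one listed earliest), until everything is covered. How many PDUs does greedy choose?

4

Greedy: pick B1 (covers 5 new) → pick B2 (covers 3 new) → pick B3 (covers 1 new) → pick B4 (covers 1 new). Total picks: 4.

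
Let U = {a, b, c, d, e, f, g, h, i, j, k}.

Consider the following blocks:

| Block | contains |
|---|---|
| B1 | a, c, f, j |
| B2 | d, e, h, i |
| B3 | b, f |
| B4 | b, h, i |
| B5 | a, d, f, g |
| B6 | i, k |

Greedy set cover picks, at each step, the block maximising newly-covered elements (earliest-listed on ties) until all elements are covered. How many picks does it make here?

Greedy: pick B1 (covers 4 new) → pick B2 (covers 4 new) → pick B3 (covers 1 new) → pick B5 (covers 1 new) → pick B6 (covers 1 new). Total picks: 5.

5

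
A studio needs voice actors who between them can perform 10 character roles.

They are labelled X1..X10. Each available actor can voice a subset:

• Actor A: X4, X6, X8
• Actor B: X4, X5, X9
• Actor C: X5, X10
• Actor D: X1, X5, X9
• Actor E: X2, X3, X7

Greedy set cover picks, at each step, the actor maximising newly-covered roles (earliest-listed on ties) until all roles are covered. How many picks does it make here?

Greedy: pick A (covers 3 new) → pick D (covers 3 new) → pick E (covers 3 new) → pick C (covers 1 new). Total picks: 4.

4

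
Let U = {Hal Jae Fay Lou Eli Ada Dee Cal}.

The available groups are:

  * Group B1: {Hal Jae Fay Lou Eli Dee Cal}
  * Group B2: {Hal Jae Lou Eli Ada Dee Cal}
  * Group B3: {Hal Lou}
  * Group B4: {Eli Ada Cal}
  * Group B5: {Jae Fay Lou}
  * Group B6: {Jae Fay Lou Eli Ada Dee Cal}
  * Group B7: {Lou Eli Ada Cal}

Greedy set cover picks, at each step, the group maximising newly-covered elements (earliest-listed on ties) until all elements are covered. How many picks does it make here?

2

Greedy: pick B1 (covers 7 new) → pick B2 (covers 1 new). Total picks: 2.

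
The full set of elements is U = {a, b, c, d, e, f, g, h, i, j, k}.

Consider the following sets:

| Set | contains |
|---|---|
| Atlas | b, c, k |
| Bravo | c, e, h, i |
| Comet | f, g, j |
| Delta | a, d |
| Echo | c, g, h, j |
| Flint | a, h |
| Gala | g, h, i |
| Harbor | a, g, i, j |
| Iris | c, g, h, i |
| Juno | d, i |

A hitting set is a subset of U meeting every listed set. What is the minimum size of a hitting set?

Take T = {a, i, j, k}. Each listed set contains at least one of these, so T is a hitting set of size 4.
The sets Atlas, Comet, Flint, Juno are pairwise disjoint, so any hitting set needs a separate element for each — at least 4. Hence 4 is optimal.

4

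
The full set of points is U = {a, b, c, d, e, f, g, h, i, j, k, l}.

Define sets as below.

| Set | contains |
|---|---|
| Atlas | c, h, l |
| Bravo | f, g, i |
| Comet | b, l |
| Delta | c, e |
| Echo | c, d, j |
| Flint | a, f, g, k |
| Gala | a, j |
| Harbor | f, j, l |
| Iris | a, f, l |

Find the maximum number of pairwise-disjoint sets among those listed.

Bravo, Comet, Delta, Gala are pairwise disjoint (Bravo={f,g,i}; Comet={b,l}; Delta={c,e}; Gala={a,j}).
Every remaining set overlaps one of these, and no 5 of the listed sets are pairwise disjoint, so 4 is the maximum.

4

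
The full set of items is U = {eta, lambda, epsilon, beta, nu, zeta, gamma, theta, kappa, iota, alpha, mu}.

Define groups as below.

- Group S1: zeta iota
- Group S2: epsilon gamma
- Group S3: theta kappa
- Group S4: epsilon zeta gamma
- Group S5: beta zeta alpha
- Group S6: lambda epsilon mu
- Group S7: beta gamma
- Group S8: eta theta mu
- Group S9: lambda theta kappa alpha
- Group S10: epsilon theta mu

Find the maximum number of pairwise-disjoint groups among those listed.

4

S1, S3, S6, S7 are pairwise disjoint (S1={zeta,iota}; S3={theta,kappa}; S6={lambda,epsilon,mu}; S7={beta,gamma}).
Every remaining group overlaps one of these, and no 5 of the listed groups are pairwise disjoint, so 4 is the maximum.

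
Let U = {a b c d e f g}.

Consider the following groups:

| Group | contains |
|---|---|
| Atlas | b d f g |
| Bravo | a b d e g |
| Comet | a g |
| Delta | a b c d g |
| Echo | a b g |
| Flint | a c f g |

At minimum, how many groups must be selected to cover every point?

Bravo and Flint together: Bravo ∪ Flint = {a, b, c, d, e, f, g} — every point is covered.
No single group has all 7 points (the largest, Bravo, has 5), so 2 is optimal.

2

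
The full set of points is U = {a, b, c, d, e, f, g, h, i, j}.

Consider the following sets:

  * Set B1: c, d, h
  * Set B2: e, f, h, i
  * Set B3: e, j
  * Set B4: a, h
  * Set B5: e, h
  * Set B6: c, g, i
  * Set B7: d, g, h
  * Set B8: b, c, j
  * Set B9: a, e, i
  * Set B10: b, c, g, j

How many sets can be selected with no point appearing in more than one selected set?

3

B3, B4, B6 are pairwise disjoint (B3={e,j}; B4={a,h}; B6={c,g,i}).
Every remaining set overlaps one of these, and no 4 of the listed sets are pairwise disjoint, so 3 is the maximum.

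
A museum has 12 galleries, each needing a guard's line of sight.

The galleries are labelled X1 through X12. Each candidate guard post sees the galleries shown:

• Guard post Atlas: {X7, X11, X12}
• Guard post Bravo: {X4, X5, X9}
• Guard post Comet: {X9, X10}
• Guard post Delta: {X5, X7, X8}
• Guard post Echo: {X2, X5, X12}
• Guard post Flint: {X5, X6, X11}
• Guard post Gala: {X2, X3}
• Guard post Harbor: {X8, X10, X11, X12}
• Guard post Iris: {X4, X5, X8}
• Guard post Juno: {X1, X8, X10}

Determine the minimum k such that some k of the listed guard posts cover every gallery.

5

Take {Atlas, Bravo, Flint, Gala, Juno}. Their union is {X1, X2, X3, X4, X5, X6, X7, X8, X9, X10, X11, X12}, which is all 12 galleries.
No 4 of the 10 guard posts cover everything (all 210 combinations miss at least one gallery), so 5 is optimal.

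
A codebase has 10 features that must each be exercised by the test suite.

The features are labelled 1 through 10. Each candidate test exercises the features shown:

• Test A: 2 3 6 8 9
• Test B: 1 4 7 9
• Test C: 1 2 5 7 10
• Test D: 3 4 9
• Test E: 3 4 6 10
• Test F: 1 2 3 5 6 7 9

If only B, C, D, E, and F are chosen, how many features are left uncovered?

Union of B, C, D, E, F = {1, 2, 3, 4, 5, 6, 7, 9, 10}.
Not covered: 8 — 1 feature.

1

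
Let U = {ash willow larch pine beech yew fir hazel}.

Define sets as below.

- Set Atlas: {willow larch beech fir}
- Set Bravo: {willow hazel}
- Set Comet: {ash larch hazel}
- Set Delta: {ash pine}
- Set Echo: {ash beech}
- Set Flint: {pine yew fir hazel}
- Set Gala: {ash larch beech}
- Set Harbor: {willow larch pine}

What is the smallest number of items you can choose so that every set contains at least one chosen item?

3

H = {ash, willow, fir} meets every set (each contains at least one member of H), and |H| = 3.
No choice of 2 items meets every set, so 3 is the minimum.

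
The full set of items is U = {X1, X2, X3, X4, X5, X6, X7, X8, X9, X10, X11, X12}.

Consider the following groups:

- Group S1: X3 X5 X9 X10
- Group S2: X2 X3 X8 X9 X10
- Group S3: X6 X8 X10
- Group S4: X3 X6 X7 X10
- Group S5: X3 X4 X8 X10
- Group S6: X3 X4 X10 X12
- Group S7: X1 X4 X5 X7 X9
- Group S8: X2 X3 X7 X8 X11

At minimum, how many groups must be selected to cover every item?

S3, S6, S7, and S8 cover everything between them: the union {X1, X2, X3, X4, X5, X6, X7, X8, X9, X10, X11, X12} is all of U.
No 3 of the 8 groups cover everything (all 56 combinations miss at least one item), so 4 is optimal.

4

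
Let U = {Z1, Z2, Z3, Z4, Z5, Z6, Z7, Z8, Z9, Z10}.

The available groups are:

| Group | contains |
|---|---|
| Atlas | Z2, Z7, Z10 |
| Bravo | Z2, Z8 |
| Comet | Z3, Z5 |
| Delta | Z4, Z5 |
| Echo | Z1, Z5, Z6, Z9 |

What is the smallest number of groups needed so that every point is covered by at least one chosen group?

5

Atlas, Bravo, Comet, Delta, and Echo cover everything between them: the union {Z1, Z2, Z3, Z4, Z5, Z6, Z7, Z8, Z9, Z10} is all of U.
No 4 of the 5 groups cover everything (all 5 combinations miss at least one point), so 5 is optimal.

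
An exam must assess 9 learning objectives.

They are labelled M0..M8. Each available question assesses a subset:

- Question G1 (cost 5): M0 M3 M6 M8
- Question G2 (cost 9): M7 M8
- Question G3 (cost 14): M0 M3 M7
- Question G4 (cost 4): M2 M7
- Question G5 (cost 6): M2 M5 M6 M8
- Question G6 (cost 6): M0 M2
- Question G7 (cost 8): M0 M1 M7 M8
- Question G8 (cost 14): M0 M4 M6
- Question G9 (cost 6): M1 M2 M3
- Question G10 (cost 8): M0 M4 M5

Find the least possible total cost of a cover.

23

G1, G4, G9, G10 together cover every objective (G1 ∪ G4 ∪ G9 ∪ G10 = {M0, M1, M2, M3, M4, M5, M6, M7, M8}); total cost 5 + 4 + 6 + 8 = 23.
No covering selection has total cost below 23.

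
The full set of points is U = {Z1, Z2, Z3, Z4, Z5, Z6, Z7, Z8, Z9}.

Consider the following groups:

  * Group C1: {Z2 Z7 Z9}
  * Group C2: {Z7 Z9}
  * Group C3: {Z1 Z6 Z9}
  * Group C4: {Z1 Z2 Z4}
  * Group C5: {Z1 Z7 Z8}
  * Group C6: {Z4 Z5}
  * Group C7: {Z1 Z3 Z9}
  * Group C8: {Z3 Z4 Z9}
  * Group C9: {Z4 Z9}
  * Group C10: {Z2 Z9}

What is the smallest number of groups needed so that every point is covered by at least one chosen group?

Take {C1, C3, C5, C6, C8}. Their union is {Z1, Z2, Z3, Z4, Z5, Z6, Z7, Z8, Z9}, which is all 9 points.
No 4 of the 10 groups cover everything (all 210 combinations miss at least one point), so 5 is optimal.

5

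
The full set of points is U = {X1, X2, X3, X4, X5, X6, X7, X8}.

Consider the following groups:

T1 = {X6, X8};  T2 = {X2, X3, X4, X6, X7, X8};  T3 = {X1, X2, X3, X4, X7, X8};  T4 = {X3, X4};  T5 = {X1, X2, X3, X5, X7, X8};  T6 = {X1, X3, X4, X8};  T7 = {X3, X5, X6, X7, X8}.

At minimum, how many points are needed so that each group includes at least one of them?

2

The 2 points {X3, X8} hit every group.
The groups T1, T4 are pairwise disjoint, so any hitting set needs a separate point for each — at least 2. Hence 2 is optimal.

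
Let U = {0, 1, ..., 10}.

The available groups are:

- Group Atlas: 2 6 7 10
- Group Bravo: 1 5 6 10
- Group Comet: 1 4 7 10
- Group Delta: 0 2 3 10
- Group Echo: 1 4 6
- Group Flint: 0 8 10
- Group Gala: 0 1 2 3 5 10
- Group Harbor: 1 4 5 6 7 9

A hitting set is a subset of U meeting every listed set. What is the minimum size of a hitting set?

2

Take H = {4, 10}. Each listed group contains at least one of these, so H is a hitting set of size 2.
The groups Echo, Flint are pairwise disjoint, so any hitting set needs a separate element for each — at least 2. Hence 2 is optimal.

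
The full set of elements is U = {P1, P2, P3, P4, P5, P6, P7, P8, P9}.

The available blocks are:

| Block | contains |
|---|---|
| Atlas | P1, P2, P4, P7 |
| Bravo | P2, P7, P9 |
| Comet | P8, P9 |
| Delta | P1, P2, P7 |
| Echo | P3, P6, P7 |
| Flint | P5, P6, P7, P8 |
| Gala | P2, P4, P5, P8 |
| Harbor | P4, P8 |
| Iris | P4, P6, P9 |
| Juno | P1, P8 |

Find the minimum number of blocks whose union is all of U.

4

Atlas, Bravo, Echo, and Flint cover everything between them: the union {P1, P2, P3, P4, P5, P6, P7, P8, P9} is all of U.
No 3 of the 10 blocks cover everything (all 120 combinations miss at least one element), so 4 is optimal.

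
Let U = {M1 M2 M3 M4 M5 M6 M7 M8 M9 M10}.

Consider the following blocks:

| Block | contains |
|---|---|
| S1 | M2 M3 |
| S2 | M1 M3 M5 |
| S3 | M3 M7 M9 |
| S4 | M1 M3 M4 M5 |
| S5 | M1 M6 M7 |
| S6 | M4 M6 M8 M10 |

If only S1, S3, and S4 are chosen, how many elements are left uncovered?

Union of S1, S3, S4 = {M1, M2, M3, M4, M5, M7, M9}.
Not covered: M6, M8, M10 — 3 elements.

3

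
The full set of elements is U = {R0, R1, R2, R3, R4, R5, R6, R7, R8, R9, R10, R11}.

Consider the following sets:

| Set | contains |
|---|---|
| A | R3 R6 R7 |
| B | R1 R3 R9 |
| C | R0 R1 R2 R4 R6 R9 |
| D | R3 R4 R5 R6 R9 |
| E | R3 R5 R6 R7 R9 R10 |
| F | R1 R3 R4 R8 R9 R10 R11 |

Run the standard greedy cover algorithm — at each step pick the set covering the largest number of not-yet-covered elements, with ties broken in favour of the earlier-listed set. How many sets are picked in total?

3

Greedy: pick F (covers 7 new) → pick C (covers 3 new) → pick E (covers 2 new). Total picks: 3.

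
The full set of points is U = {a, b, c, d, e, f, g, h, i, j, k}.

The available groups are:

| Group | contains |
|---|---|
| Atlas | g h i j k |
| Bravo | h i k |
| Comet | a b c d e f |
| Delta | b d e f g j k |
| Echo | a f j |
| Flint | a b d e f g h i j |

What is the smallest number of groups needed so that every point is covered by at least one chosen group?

2

Take {Atlas, Comet}. Their union is {a, b, c, d, e, f, g, h, i, j, k}, which is all 11 points.
No single group has all 11 points (the largest, Flint, has 9), so 2 is optimal.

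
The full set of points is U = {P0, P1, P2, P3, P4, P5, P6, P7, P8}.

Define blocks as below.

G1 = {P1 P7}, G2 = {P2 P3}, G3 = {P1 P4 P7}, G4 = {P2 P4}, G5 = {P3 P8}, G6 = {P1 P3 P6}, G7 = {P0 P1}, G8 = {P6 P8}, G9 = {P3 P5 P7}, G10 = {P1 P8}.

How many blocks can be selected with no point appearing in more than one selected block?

G4, G7, G8, G9 are pairwise disjoint (G4={P2,P4}; G7={P0,P1}; G8={P6,P8}; G9={P3,P5,P7}).
Every remaining block overlaps one of these, and no 5 of the listed blocks are pairwise disjoint, so 4 is the maximum.

4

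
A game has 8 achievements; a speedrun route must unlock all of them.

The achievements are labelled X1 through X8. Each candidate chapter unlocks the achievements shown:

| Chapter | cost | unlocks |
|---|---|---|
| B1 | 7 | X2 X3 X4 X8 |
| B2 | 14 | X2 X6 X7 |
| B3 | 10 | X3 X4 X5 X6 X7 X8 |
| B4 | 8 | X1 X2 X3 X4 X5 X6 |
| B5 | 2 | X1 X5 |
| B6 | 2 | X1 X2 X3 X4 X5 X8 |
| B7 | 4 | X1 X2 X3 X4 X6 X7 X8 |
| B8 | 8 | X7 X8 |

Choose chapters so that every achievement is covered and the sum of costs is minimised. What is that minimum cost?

6

B5, B7 together cover every achievement (B5 ∪ B7 = {X1, X2, X3, X4, X5, X6, X7, X8}); total cost 2 + 4 = 6.
No covering selection has total cost below 6.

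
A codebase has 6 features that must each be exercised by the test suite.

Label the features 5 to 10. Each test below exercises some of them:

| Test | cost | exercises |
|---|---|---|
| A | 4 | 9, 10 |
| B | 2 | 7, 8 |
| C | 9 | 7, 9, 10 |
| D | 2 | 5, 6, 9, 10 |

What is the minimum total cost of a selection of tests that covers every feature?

4

B, D together cover every feature (B ∪ D = {5, 6, 7, 8, 9, 10}); total cost 2 + 2 = 4.
No covering selection has total cost below 4.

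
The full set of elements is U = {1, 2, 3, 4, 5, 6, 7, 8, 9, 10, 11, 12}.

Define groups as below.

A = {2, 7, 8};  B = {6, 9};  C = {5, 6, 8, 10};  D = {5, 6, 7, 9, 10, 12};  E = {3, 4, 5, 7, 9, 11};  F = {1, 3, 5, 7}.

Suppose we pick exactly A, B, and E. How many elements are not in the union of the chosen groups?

Union of A, B, E = {2, 3, 4, 5, 6, 7, 8, 9, 11}.
Not covered: 1, 10, 12 — 3 elements.

3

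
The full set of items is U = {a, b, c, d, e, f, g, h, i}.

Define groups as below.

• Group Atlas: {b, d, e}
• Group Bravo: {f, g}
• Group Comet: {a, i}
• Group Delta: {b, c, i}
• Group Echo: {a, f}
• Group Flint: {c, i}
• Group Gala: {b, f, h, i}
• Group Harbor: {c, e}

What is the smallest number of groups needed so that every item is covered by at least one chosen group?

5

Take {Atlas, Bravo, Comet, Delta, Gala}. Their union is {a, b, c, d, e, f, g, h, i}, which is all 9 items.
No 4 of the 8 groups cover everything (all 70 combinations miss at least one item), so 5 is optimal.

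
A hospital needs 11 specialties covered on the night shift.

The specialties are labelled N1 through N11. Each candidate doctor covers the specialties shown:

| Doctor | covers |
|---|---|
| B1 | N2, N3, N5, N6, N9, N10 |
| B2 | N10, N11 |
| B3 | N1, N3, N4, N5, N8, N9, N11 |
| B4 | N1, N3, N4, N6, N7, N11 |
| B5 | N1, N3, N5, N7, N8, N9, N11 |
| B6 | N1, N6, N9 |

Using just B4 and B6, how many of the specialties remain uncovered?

4

Union of B4, B6 = {N1, N3, N4, N6, N7, N9, N11}.
Not covered: N2, N5, N8, N10 — 4 specialties.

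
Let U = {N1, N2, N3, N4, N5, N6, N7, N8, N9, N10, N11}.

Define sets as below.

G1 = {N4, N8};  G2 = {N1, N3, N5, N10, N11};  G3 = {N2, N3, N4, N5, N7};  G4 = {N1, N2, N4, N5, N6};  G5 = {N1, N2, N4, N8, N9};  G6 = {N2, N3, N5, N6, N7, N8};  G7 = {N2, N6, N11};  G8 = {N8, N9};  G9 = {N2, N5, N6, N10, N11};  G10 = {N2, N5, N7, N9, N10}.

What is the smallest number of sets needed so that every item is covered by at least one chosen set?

3

Take {G2, G5, G6}. Their union is {N1, N2, N3, N4, N5, N6, N7, N8, N9, N10, N11}, which is all 11 items.
No 2 of the 10 sets cover everything (all 45 combinations miss at least one item), so 3 is optimal.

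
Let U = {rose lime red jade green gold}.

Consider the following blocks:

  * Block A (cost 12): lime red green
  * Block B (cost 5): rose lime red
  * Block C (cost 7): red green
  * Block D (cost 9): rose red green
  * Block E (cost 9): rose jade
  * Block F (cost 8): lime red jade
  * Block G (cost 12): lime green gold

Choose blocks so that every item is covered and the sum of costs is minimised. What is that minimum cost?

25

B, F, G together cover every item (B ∪ F ∪ G = {rose, lime, red, jade, green, gold}); total cost 5 + 8 + 12 = 25.
No covering selection has total cost below 25.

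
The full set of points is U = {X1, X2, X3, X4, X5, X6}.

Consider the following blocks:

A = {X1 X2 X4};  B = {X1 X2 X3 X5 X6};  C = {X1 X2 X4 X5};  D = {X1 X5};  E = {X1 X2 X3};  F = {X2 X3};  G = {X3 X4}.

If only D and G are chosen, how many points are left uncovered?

2

Union of D, G = {X1, X3, X4, X5}.
Not covered: X2, X6 — 2 points.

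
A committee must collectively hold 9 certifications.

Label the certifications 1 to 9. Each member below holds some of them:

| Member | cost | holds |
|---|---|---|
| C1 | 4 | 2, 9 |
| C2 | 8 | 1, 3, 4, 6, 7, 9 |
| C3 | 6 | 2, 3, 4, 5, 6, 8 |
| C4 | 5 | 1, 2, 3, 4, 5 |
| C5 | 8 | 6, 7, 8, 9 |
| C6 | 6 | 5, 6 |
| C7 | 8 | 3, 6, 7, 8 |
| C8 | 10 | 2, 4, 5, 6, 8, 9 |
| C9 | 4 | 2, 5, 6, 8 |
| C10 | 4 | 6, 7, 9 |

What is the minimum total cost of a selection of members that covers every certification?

12

C2, C9 together cover every certification (C2 ∪ C9 = {1, 2, 3, 4, 5, 6, 7, 8, 9}); total cost 8 + 4 = 12.
The greedy pick C3, C10, C4 costs 15; no covering selection beats 12.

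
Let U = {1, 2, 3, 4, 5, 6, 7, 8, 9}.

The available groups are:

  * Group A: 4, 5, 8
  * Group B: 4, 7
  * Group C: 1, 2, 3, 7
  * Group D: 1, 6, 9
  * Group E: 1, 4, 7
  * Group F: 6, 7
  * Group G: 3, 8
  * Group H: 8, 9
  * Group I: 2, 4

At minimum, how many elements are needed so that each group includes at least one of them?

The 4 elements {3, 4, 7, 9} hit every group.
No choice of 3 elements meets every group, so 4 is the minimum.

4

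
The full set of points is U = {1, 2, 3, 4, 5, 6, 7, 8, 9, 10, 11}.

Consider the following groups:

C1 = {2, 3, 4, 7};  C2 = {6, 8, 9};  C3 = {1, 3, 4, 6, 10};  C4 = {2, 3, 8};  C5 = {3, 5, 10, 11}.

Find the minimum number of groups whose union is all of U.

4

Take {C1, C2, C3, C5}. Their union is {1, 2, 3, 4, 5, 6, 7, 8, 9, 10, 11}, which is all 11 points.
Only C3 contains 1, so C3 is forced; the remaining 6 points need at least 3 more groups (each remaining group adds at most 2) — so at least 4 groups are needed, and 4 is optimal.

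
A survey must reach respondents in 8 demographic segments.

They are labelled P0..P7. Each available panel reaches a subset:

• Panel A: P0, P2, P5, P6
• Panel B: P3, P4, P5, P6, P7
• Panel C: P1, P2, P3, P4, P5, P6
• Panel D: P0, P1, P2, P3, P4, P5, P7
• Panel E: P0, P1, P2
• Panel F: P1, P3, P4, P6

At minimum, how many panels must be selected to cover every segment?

2

B and D together: B ∪ D = {P0, P1, P2, P3, P4, P5, P6, P7} — every segment is covered.
No single panel has all 8 segments (the largest, D, has 7), so 2 is optimal.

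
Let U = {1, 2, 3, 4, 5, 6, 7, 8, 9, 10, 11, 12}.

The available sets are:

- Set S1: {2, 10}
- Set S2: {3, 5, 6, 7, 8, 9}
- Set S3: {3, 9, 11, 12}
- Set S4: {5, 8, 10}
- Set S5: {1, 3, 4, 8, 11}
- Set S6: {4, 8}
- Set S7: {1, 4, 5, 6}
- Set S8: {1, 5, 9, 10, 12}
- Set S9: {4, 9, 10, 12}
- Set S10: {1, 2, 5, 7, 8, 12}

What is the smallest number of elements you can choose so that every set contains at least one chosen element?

4

Take H = {4, 5, 10, 12}. Each listed set contains at least one of these, so H is a hitting set of size 4.
No choice of 3 elements meets every set, so 4 is the minimum.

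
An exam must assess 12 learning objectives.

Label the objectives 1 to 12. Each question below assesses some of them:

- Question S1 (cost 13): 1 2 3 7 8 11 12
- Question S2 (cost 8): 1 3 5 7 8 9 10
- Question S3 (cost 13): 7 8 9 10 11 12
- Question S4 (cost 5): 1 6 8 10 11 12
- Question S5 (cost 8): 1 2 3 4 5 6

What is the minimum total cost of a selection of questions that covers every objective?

S3, S5 together cover every objective (S3 ∪ S5 = {1, 2, 3, 4, 5, 6, 7, 8, 9, 10, 11, 12}); total cost 13 + 8 = 21.
No covering selection has total cost below 21.

21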